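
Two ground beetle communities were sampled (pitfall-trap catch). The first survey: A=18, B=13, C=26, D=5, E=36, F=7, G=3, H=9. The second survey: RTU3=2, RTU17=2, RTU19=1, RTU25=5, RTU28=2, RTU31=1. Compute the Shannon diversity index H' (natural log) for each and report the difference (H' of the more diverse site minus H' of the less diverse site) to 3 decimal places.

0.197

The first survey: N=117, proportions 0.15385, 0.11111, 0.22222, 0.04274, 0.30769, 0.05983, 0.02564, 0.07692, giving H' = 1.82348 (working shown to 5 dp, full precision carried).
The second survey: N=13, proportions 0.15385, 0.15385, 0.07692, 0.38462, 0.15385, 0.07692, giving H' = 1.62602.
Difference = |1.82348 − 1.62602| = 0.19746, i.e. 0.197 to 3 decimal places.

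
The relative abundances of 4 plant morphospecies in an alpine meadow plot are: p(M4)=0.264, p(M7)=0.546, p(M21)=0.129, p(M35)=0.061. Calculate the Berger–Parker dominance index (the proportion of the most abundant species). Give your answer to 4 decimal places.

The largest proportion is 0.546, i.e. d = 0.5460 to 4 decimal places.

0.5460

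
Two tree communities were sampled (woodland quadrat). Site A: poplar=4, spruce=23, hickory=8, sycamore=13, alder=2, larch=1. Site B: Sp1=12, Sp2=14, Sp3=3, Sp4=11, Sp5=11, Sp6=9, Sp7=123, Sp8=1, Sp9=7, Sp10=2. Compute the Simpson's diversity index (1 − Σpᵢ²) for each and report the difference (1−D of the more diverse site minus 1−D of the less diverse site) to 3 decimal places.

Site A: N=51, proportions 0.07843, 0.45098, 0.15686, 0.2549, 0.03922, 0.01961, giving 1−D = 0.69896 (working shown to 5 dp, full precision carried).
Site B: N=193, proportions 0.06218, 0.07254, 0.01554, 0.05699, 0.05699, 0.04663, 0.63731, 0.00518, 0.03627, 0.01036, giving 1−D = 0.57435.
Difference = |0.69896 − 0.57435| = 0.12461, i.e. 0.125 to 3 decimal places.

0.125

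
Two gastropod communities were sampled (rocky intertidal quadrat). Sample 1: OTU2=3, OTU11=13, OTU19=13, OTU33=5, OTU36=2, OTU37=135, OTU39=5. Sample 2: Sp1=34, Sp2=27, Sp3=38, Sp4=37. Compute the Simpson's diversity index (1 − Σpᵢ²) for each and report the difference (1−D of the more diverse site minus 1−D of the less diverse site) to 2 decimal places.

Sample 1: N=176, proportions 0.017, 0.0739, 0.0739, 0.0284, 0.0114, 0.767, 0.0284, giving 1−D = 0.3987 (working shown to 4 dp, full precision carried).
Sample 2: N=136, proportions 0.25, 0.1985, 0.2794, 0.2721, giving 1−D = 0.7460.
Difference = |0.3987 − 0.7460| = 0.3473, i.e. 0.35 to 2 decimal places.

0.35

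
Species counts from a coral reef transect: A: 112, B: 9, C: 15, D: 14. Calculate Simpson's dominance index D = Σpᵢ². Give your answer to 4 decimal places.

0.5798

Total N = 112+9+15+14 = 150, so the proportions are 0.746667, 0.06, 0.1, 0.093333 (working shown to 6 dp, full precision carried).
D = 0.746667² + 0.06² + 0.1² + 0.093333² = 0.557511 + 0.003600 + 0.010000 + 0.008711 = 0.579822.
To 4 decimal places, D = 0.5798.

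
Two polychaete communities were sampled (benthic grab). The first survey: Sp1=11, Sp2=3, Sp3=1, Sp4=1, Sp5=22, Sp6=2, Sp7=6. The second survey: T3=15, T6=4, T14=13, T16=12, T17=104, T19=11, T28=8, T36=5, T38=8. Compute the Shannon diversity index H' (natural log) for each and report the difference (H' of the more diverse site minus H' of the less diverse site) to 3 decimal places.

0.085

The first survey: N=46, proportions 0.23913, 0.06522, 0.02174, 0.02174, 0.47826, 0.04348, 0.13043, giving H' = 1.44141 (working shown to 5 dp, full precision carried).
The second survey: N=180, proportions 0.08333, 0.02222, 0.07222, 0.06667, 0.57778, 0.06111, 0.04444, 0.02778, 0.04444, giving H' = 1.52606.
Difference = |1.44141 − 1.52606| = 0.08465, i.e. 0.085 to 3 decimal places.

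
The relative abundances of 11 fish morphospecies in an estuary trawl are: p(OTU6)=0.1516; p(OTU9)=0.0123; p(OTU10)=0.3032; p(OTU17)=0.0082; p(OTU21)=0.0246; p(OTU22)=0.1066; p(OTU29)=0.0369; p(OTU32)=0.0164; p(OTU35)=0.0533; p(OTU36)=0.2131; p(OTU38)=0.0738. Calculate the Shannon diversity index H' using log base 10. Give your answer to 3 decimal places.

0.842

Each pᵢ log₁₀ pᵢ term (working shown to 5 dp, full precision carried): 0.1516×(-0.81930)=-0.12421, 0.0123×(-1.91009)=-0.02349, 0.3032×(-0.51827)=-0.15714, 0.0082×(-2.08619)=-0.01711, 0.0246×(-1.60906)=-0.03958, 0.1066×(-0.97224)=-0.10364, 0.0369×(-1.43297)=-0.05288, 0.0164×(-1.78516)=-0.02928, 0.0533×(-1.27327)=-0.06787, 0.2131×(-0.67142)=-0.14308, 0.0738×(-1.13194)=-0.08354.
Sum = -0.84181, so H' = 0.842.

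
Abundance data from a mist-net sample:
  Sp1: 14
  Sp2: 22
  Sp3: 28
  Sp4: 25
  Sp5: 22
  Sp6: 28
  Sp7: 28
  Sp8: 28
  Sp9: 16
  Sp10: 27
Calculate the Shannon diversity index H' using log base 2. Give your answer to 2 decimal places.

3.29

Total N = 14+22+28+25+22+28+28+28+16+27 = 238, so the proportions are 0.0588, 0.0924, 0.1176, 0.105, 0.0924, 0.1176, 0.1176, 0.1176, 0.0672, 0.1134 (working shown to 4 dp, full precision carried).
Each pᵢ log₂ pᵢ term: 0.0588×(-4.0875)=-0.2404, 0.0924×(-3.4354)=-0.3176, 0.1176×(-3.0875)=-0.3632, 0.105×(-3.2510)=-0.3415, 0.0924×(-3.4354)=-0.3176, 0.1176×(-3.0875)=-0.3632, 0.1176×(-3.0875)=-0.3632, 0.1176×(-3.0875)=-0.3632, 0.0672×(-3.8948)=-0.2618, 0.1134×(-3.1399)=-0.3562.
Sum = -3.2880, so H' = 3.29.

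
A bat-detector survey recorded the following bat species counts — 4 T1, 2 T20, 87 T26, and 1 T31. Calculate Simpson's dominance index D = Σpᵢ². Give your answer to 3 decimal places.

0.859

Total N = 4+2+87+1 = 94, so the proportions are 0.04255, 0.02128, 0.92553, 0.01064 (working shown to 5 dp, full precision carried).
D = 0.04255² + 0.02128² + 0.92553² + 0.01064² = 0.00181 + 0.00045 + 0.85661 + 0.00011 = 0.85899.
To 3 decimal places, D = 0.859.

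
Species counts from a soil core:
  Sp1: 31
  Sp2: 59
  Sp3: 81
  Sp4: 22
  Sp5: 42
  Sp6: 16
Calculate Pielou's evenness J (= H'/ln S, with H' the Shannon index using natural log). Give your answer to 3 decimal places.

Total N = 31+59+81+22+42+16 = 251, so the proportions are 0.12351, 0.23506, 0.32271, 0.08765, 0.16733, 0.06375 (working shown to 5 dp, full precision carried).
H' = −Σ pᵢ ln pᵢ = −((-0.25831) + (-0.34035) + (-0.36499) + (-0.21337) + (-0.29915) + (-0.17548)) = 1.65165.
With S = 6 species, ln S = 1.79176, so J = 1.65165/1.79176 = 0.92180, i.e. 0.922 to 3 decimal places.

0.922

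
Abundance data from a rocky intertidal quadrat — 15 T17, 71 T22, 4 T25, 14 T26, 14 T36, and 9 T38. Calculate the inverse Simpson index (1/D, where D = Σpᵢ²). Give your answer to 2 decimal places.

Total N = 15+71+4+14+14+9 = 127, so the proportions are 0.11811, 0.55906, 0.0315, 0.11024, 0.11024, 0.07087 (working shown to 5 dp, full precision carried).
D = 0.11811² + 0.55906² + 0.0315² + 0.11024² + 0.11024² + 0.07087² = 0.01395 + 0.31254 + 0.00099 + 0.01215 + 0.01215 + 0.00502 = 0.35681.
So 1/D = 2.8026, i.e. 2.80 to 2 decimal places.

2.80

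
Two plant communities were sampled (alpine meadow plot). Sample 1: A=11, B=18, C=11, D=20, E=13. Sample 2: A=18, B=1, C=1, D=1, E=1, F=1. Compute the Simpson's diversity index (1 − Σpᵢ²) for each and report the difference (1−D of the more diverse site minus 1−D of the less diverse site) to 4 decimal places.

0.4089

Sample 1: N=73, proportions 0.1506849, 0.2465753, 0.1506849, 0.2739726, 0.1780822, giving 1−D = 0.7870144 (working shown to 7 dp, full precision carried).
Sample 2: N=23, proportions 0.7826087, 0.0434783, 0.0434783, 0.0434783, 0.0434783, 0.0434783, giving 1−D = 0.3780718.
Difference = |0.7870144 − 0.3780718| = 0.4089426, i.e. 0.4089 to 4 decimal places.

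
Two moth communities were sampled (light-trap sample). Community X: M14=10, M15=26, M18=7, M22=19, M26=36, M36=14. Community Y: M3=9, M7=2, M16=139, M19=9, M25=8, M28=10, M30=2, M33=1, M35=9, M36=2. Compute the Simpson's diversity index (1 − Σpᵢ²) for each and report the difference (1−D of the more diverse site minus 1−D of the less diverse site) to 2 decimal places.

0.33

Community X: N=112, proportions 0.0893, 0.2321, 0.0625, 0.1696, 0.3214, 0.125, giving 1−D = 0.7865 (working shown to 4 dp, full precision carried).
Community Y: N=191, proportions 0.0471, 0.0105, 0.7277, 0.0471, 0.0419, 0.0524, 0.0105, 0.0052, 0.0471, 0.0105, giving 1−D = 0.4589.
Difference = |0.7865 − 0.4589| = 0.3276, i.e. 0.33 to 2 decimal places.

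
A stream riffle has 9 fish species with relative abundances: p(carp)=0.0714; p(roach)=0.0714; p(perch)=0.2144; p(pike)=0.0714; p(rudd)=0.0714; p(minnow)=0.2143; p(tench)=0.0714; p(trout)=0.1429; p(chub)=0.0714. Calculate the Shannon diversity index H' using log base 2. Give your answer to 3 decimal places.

Each pᵢ log₂ pᵢ term (working shown to 5 dp, full precision carried): 0.0714×(-3.80793)=-0.27189, 0.0714×(-3.80793)=-0.27189, 0.2144×(-2.22162)=-0.47632, 0.0714×(-3.80793)=-0.27189, 0.0714×(-3.80793)=-0.27189, 0.2143×(-2.22230)=-0.47624, 0.0714×(-3.80793)=-0.27189, 0.1429×(-2.80692)=-0.40111, 0.0714×(-3.80793)=-0.27189.
Sum = -2.98498, so H' = 2.985.

2.985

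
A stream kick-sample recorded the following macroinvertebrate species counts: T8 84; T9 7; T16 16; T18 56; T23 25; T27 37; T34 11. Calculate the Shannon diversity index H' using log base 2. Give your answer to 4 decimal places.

Total N = 84+7+16+56+25+37+11 = 236, so the proportions are 0.355932, 0.029661, 0.067797, 0.237288, 0.105932, 0.15678, 0.04661 (working shown to 6 dp, full precision carried).
Each pᵢ log₂ pᵢ term: 0.355932×(-1.490326)=-0.530455, 0.029661×(-5.075288)=-0.150538, 0.067797×(-3.882643)=-0.263230, 0.237288×(-2.075288)=-0.492441, 0.105932×(-3.238787)=-0.343092, 0.15678×(-2.673190)=-0.419102, 0.04661×(-4.423211)=-0.206167.
Sum = -2.405025, so H' = 2.4050.

2.4050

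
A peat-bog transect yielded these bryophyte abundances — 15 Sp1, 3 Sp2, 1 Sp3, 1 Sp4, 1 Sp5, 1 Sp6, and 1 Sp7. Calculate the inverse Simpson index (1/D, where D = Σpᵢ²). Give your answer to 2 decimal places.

2.21

Total N = 15+3+1+1+1+1+1 = 23, so the proportions are 0.65217, 0.13043, 0.04348, 0.04348, 0.04348, 0.04348, 0.04348 (working shown to 5 dp, full precision carried).
D = 0.65217² + 0.13043² + 0.04348² + 0.04348² + 0.04348² + 0.04348² + 0.04348² = 0.42533 + 0.01701 + 0.00189 + 0.00189 + 0.00189 + 0.00189 + 0.00189 = 0.45180.
So 1/D = 2.2134, i.e. 2.21 to 2 decimal places.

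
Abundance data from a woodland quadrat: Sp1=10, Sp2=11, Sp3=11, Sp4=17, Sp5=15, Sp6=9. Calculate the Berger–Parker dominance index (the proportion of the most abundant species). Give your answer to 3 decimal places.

Total N = 10+11+11+17+15+9 = 73, so the proportions are 0.13699, 0.15068, 0.15068, 0.23288, 0.20548, 0.12329 (working shown to 5 dp, full precision carried).
The largest proportion is 0.23288, i.e. d = 0.233 to 3 decimal places.

0.233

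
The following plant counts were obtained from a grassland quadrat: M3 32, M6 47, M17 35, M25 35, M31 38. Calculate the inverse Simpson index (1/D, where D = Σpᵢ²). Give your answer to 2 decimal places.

4.91

Total N = 32+47+35+35+38 = 187, so the proportions are 0.171123, 0.251337, 0.187166, 0.187166, 0.203209 (working shown to 6 dp, full precision carried).
D = 0.171123² + 0.251337² + 0.187166² + 0.187166² + 0.203209² = 0.029283 + 0.063170 + 0.035031 + 0.035031 + 0.041294 = 0.203809.
So 1/D = 4.9066, i.e. 4.91 to 2 decimal places.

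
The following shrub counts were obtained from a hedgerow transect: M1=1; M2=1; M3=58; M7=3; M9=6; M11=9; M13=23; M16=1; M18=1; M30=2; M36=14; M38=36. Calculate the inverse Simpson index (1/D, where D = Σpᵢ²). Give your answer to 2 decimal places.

4.35

Total N = 1+1+58+3+6+9+23+1+1+2+14+36 = 155, so the proportions are 0.006452, 0.006452, 0.374194, 0.019355, 0.03871, 0.058065, 0.148387, 0.006452, 0.006452, 0.012903, 0.090323, 0.232258 (working shown to 6 dp, full precision carried).
D = 0.006452² + 0.006452² + 0.374194² + 0.019355² + 0.03871² + 0.058065² + 0.148387² + 0.006452² + 0.006452² + 0.012903² + 0.090323² + 0.232258² = 0.000042 + 0.000042 + 0.140021 + 0.000375 + 0.001498 + 0.003371 + 0.022019 + 0.000042 + 0.000042 + 0.000166 + 0.008158 + 0.053944 = 0.229719.
So 1/D = 4.3531, i.e. 4.35 to 2 decimal places.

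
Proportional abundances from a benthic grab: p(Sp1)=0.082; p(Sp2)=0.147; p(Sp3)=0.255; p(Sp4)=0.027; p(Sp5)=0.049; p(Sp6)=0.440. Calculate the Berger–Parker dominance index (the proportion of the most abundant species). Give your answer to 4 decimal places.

0.4400

The largest proportion is 0.44, i.e. d = 0.4400 to 4 decimal places.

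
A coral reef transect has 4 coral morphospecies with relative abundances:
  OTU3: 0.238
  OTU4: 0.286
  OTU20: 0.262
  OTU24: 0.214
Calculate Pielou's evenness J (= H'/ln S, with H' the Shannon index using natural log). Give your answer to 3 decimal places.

H' = −Σ pᵢ ln pᵢ = −((-0.34165) + (-0.35800) + (-0.35093) + (-0.32994)) = 1.38052 (working shown to 5 dp, full precision carried).
With S = 4 species, ln S = 1.38629, so J = 1.38052/1.38629 = 0.99583, i.e. 0.996 to 3 decimal places.

0.996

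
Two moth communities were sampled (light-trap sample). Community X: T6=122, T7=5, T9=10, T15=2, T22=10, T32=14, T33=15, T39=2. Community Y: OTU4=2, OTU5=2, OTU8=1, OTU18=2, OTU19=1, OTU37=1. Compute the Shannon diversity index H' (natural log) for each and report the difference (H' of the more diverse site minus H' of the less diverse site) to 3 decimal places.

0.545

Community X: N=180, proportions 0.67777778, 0.02777778, 0.05555556, 0.01111111, 0.05555556, 0.07777778, 0.08333333, 0.01111111, giving H' = 1.19001461 (working shown to 8 dp, full precision carried).
Community Y: N=9, proportions 0.22222222, 0.22222222, 0.11111111, 0.22222222, 0.11111111, 0.11111111, giving H' = 1.73512646.
Difference = |1.19001461 − 1.73512646| = 0.54511185, i.e. 0.545 to 3 decimal places.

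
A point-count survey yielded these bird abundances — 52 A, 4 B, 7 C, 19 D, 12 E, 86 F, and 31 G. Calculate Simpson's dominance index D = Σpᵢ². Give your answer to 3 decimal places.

0.261

Total N = 52+4+7+19+12+86+31 = 211, so the proportions are 0.24645, 0.01896, 0.03318, 0.09005, 0.05687, 0.40758, 0.14692 (working shown to 5 dp, full precision carried).
D = 0.24645² + 0.01896² + 0.03318² + 0.09005² + 0.05687² + 0.40758² + 0.14692² = 0.06074 + 0.00036 + 0.00110 + 0.00811 + 0.00323 + 0.16612 + 0.02159 = 0.26125.
To 3 decimal places, D = 0.261.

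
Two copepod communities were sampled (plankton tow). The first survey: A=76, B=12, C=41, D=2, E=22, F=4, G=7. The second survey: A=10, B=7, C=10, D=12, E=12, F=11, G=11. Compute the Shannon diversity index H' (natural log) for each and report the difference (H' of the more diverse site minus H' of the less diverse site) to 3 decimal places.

The first survey: N=164, proportions 0.46341, 0.07317, 0.25, 0.0122, 0.13415, 0.02439, 0.04268, giving H' = 1.44275 (working shown to 5 dp, full precision carried).
The second survey: N=73, proportions 0.13699, 0.09589, 0.13699, 0.16438, 0.16438, 0.15068, 0.15068, giving H' = 1.93341.
Difference = |1.44275 − 1.93341| = 0.49066, i.e. 0.491 to 3 decimal places.

0.491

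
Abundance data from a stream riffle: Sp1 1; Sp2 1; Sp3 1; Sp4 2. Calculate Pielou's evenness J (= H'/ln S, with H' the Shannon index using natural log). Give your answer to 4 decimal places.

0.9610

Total N = 1+1+1+2 = 5, so the proportions are 0.2, 0.2, 0.2, 0.4 (working shown to 6 dp, full precision carried).
H' = −Σ pᵢ ln pᵢ = −((-0.321888) + (-0.321888) + (-0.321888) + (-0.366516)) = 1.332179.
With S = 4 species, ln S = 1.386294, so J = 1.332179/1.386294 = 0.960964, i.e. 0.9610 to 4 decimal places.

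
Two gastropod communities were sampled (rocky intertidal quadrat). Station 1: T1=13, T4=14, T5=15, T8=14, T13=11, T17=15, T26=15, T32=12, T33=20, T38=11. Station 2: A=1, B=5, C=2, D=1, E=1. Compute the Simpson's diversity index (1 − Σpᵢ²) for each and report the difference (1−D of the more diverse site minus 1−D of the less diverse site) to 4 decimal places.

0.2168

Station 1: N=140, proportions 0.092857, 0.1, 0.107143, 0.1, 0.078571, 0.107143, 0.107143, 0.085714, 0.142857, 0.078571, giving 1−D = 0.896837 (working shown to 6 dp, full precision carried).
Station 2: N=10, proportions 0.1, 0.5, 0.2, 0.1, 0.1, giving 1−D = 0.680000.
Difference = |0.896837 − 0.680000| = 0.216837, i.e. 0.2168 to 4 decimal places.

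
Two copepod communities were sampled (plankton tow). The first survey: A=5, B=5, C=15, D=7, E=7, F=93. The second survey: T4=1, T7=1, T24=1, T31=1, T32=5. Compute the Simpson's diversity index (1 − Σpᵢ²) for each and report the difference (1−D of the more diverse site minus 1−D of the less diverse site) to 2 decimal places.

The first survey: N=132, proportions 0.0379, 0.0379, 0.1136, 0.053, 0.053, 0.7045, giving 1−D = 0.4822 (working shown to 4 dp, full precision carried).
The second survey: N=9, proportions 0.1111, 0.1111, 0.1111, 0.1111, 0.5556, giving 1−D = 0.6420.
Difference = |0.4822 − 0.6420| = 0.1598, i.e. 0.16 to 2 decimal places.

0.16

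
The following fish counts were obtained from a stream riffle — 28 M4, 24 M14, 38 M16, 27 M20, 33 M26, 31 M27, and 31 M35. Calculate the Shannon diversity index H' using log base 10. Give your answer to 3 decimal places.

Total N = 28+24+38+27+33+31+31 = 212, so the proportions are 0.13208, 0.11321, 0.17925, 0.12736, 0.15566, 0.14623, 0.14623 (working shown to 5 dp, full precision carried).
Each pᵢ log₁₀ pᵢ term: 0.13208×(-0.87918)=-0.11612, 0.11321×(-0.94612)=-0.10711, 0.17925×(-0.74655)=-0.13382, 0.12736×(-0.89497)=-0.11398, 0.15566×(-0.80782)=-0.12575, 0.14623×(-0.83497)=-0.12210, 0.14623×(-0.83497)=-0.12210.
Sum = -0.84096, so H' = 0.841.

0.841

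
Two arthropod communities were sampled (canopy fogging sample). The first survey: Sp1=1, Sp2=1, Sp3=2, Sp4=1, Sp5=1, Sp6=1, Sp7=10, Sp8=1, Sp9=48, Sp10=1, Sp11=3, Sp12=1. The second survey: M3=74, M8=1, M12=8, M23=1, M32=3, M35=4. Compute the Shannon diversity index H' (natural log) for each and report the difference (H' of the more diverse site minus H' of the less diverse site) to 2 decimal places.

The first survey: N=71, proportions 0.0141, 0.0141, 0.0282, 0.0141, 0.0141, 0.0141, 0.1408, 0.0141, 0.6761, 0.0141, 0.0423, 0.0141, giving H' = 1.2553 (working shown to 4 dp, full precision carried).
The second survey: N=91, proportions 0.8132, 0.011, 0.0879, 0.011, 0.033, 0.044, giving H' = 0.7309.
Difference = |1.2553 − 0.7309| = 0.5244, i.e. 0.52 to 2 decimal places.

0.52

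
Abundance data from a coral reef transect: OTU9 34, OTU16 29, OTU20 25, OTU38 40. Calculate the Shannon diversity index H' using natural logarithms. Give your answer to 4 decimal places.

1.3710

Total N = 34+29+25+40 = 128, so the proportions are 0.265625, 0.226562, 0.195312, 0.3125 (working shown to 6 dp, full precision carried).
Each pᵢ ln pᵢ term: 0.265625×(-1.325670)=-0.352131, 0.226562×(-1.484734)=-0.336385, 0.195312×(-1.633154)=-0.318975, 0.3125×(-1.163151)=-0.363485.
Sum = -1.370976, so H' = 1.3710.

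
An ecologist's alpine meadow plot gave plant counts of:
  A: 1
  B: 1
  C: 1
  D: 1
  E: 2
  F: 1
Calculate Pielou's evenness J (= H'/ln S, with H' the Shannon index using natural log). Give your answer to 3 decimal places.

Total N = 1+1+1+1+2+1 = 7, so the proportions are 0.14286, 0.14286, 0.14286, 0.14286, 0.28571, 0.14286 (working shown to 5 dp, full precision carried).
H' = −Σ pᵢ ln pᵢ = −((-0.27799) + (-0.27799) + (-0.27799) + (-0.27799) + (-0.35793) + (-0.27799)) = 1.74787.
With S = 6 species, ln S = 1.79176, so J = 1.74787/1.79176 = 0.97550, i.e. 0.976 to 3 decimal places.

0.976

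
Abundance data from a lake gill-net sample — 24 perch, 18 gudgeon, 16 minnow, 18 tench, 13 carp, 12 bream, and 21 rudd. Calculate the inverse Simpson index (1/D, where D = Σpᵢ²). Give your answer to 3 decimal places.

6.662

Total N = 24+18+16+18+13+12+21 = 122, so the proportions are 0.1967213, 0.147541, 0.1311475, 0.147541, 0.1065574, 0.0983607, 0.1721311 (working shown to 7 dp, full precision carried).
D = 0.1967213² + 0.147541² + 0.1311475² + 0.147541² + 0.1065574² + 0.0983607² + 0.1721311² = 0.0386993 + 0.0217683 + 0.0171997 + 0.0217683 + 0.0113545 + 0.0096748 + 0.0296291 = 0.1500941.
So 1/D = 6.66249, i.e. 6.662 to 3 decimal places.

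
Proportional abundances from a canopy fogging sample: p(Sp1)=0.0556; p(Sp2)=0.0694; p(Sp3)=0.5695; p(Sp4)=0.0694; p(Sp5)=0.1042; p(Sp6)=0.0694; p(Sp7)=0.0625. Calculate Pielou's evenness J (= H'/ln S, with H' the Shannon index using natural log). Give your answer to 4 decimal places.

H' = −Σ pᵢ ln pᵢ = −((-0.160660) + (-0.185150) + (-0.320627) + (-0.185150) + (-0.235642) + (-0.185150) + (-0.173287)) = 1.445666 (working shown to 6 dp, full precision carried).
With S = 7 species, ln S = 1.945910, so J = 1.445666/1.945910 = 0.742925, i.e. 0.7429 to 4 decimal places.

0.7429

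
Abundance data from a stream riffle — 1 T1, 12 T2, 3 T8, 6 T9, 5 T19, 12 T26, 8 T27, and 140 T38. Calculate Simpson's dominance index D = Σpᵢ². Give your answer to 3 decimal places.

Total N = 1+12+3+6+5+12+8+140 = 187, so the proportions are 0.00535, 0.06417, 0.01604, 0.03209, 0.02674, 0.06417, 0.04278, 0.74866 (working shown to 5 dp, full precision carried).
D = 0.00535² + 0.06417² + 0.01604² + 0.03209² + 0.02674² + 0.06417² + 0.04278² + 0.74866² = 0.00003 + 0.00412 + 0.00026 + 0.00103 + 0.00071 + 0.00412 + 0.00183 + 0.56050 = 0.57259.
To 3 decimal places, D = 0.573.

0.573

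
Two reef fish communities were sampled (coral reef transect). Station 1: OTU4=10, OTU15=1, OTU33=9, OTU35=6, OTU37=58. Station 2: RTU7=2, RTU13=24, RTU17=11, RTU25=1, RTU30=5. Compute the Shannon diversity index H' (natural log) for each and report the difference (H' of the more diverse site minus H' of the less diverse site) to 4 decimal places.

0.1649

Station 1: N=84, proportions 0.1190476, 0.0119048, 0.1071429, 0.0714286, 0.6904762, giving H' = 0.9896606 (working shown to 7 dp, full precision carried).
Station 2: N=43, proportions 0.0465116, 0.5581395, 0.255814, 0.0232558, 0.1162791, giving H' = 1.1546042.
Difference = |0.9896606 − 1.1546042| = 0.1649436, i.e. 0.1649 to 4 decimal places.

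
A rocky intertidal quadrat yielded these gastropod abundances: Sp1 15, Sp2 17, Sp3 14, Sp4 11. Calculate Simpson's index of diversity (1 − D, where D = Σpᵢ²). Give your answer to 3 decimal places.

0.744

Total N = 15+17+14+11 = 57, so the proportions are 0.26316, 0.29825, 0.24561, 0.19298 (working shown to 5 dp, full precision carried).
D = 0.26316² + 0.29825² + 0.24561² + 0.19298² = 0.06925 + 0.08895 + 0.06033 + 0.03724 = 0.25577.
So 1 − D = 0.74423, i.e. 0.744 to 3 decimal places.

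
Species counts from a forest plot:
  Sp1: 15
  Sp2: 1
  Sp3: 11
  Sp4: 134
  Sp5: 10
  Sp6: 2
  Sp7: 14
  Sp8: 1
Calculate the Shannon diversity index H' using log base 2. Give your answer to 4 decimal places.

1.5331

Total N = 15+1+11+134+10+2+14+1 = 188, so the proportions are 0.079787, 0.005319, 0.058511, 0.712766, 0.053191, 0.010638, 0.074468, 0.005319 (working shown to 6 dp, full precision carried).
Each pᵢ log₂ pᵢ term: 0.079787×(-3.647698)=-0.291040, 0.005319×(-7.554589)=-0.040184, 0.058511×(-4.095157)=-0.239610, 0.712766×(-0.488500)=-0.348186, 0.053191×(-4.232661)=-0.225142, 0.010638×(-6.554589)=-0.069730, 0.074468×(-3.747234)=-0.279049, 0.005319×(-7.554589)=-0.040184.
Sum = -1.533124, so H' = 1.5331.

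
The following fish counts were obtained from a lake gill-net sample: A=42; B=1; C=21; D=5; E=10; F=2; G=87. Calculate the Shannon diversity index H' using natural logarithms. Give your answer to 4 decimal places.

1.3031

Total N = 42+1+21+5+10+2+87 = 168, so the proportions are 0.25, 0.005952, 0.125, 0.029762, 0.059524, 0.011905, 0.517857 (working shown to 6 dp, full precision carried).
Each pᵢ ln pᵢ term: 0.25×(-1.386294)=-0.346574, 0.005952×(-5.123964)=-0.030500, 0.125×(-2.079442)=-0.259930, 0.029762×(-3.514526)=-0.104599, 0.059524×(-2.821379)=-0.167939, 0.011905×(-4.430817)=-0.052748, 0.517857×(-0.658056)=-0.340779.
Sum = -1.303069, so H' = 1.3031.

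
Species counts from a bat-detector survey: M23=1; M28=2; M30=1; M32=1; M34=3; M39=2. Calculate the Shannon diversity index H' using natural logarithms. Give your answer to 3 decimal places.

Total N = 1+2+1+1+3+2 = 10, so the proportions are 0.1, 0.2, 0.1, 0.1, 0.3, 0.2 (working shown to 5 dp, full precision carried).
Each pᵢ ln pᵢ term: 0.1×(-2.30259)=-0.23026, 0.2×(-1.60944)=-0.32189, 0.1×(-2.30259)=-0.23026, 0.1×(-2.30259)=-0.23026, 0.3×(-1.20397)=-0.36119, 0.2×(-1.60944)=-0.32189.
Sum = -1.69574, so H' = 1.696.

1.696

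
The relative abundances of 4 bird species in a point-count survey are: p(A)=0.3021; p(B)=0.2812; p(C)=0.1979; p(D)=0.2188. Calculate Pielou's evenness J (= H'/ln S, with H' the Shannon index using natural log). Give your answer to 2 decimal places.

0.99

H' = −Σ pᵢ ln pᵢ = −((-0.3616) + (-0.3568) + (-0.3206) + (-0.3325)) = 1.3715 (working shown to 4 dp, full precision carried).
With S = 4 species, ln S = 1.3863, so J = 1.3715/1.3863 = 0.9893, i.e. 0.99 to 2 decimal places.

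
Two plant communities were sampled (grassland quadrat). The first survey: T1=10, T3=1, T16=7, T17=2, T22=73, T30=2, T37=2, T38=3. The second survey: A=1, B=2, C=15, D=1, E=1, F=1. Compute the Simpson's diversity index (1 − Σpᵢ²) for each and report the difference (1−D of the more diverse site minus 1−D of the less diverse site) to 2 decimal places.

The first survey: N=100, proportions 0.1, 0.01, 0.07, 0.02, 0.73, 0.02, 0.02, 0.03, giving 1−D = 0.4500 (working shown to 4 dp, full precision carried).
The second survey: N=21, proportions 0.0476, 0.0952, 0.7143, 0.0476, 0.0476, 0.0476, giving 1−D = 0.4717.
Difference = |0.4500 − 0.4717| = 0.0217, i.e. 0.02 to 2 decimal places.

0.02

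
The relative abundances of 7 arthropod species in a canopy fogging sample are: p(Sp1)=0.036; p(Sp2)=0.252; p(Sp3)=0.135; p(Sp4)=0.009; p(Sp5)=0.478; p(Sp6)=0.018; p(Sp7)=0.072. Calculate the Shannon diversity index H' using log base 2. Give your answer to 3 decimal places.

Each pᵢ log₂ pᵢ term (working shown to 5 dp, full precision carried): 0.036×(-4.79586)=-0.17265, 0.252×(-1.98850)=-0.50110, 0.135×(-2.88897)=-0.39001, 0.009×(-6.79586)=-0.06116, 0.478×(-1.06492)=-0.50903, 0.018×(-5.79586)=-0.10433, 0.072×(-3.79586)=-0.27330.
Sum = -2.01159, so H' = 2.012.

2.012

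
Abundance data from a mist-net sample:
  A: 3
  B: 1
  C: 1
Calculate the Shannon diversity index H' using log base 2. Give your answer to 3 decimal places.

Total N = 3+1+1 = 5, so the proportions are 0.6, 0.2, 0.2 (working shown to 5 dp, full precision carried).
Each pᵢ log₂ pᵢ term: 0.6×(-0.73697)=-0.44218, 0.2×(-2.32193)=-0.46439, 0.2×(-2.32193)=-0.46439.
Sum = -1.37095, so H' = 1.371.

1.371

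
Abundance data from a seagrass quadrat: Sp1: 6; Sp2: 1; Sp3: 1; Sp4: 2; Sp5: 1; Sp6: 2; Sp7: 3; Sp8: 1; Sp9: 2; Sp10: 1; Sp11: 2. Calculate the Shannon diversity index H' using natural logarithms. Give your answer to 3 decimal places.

2.201

Total N = 6+1+1+2+1+2+3+1+2+1+2 = 22, so the proportions are 0.27273, 0.04545, 0.04545, 0.09091, 0.04545, 0.09091, 0.13636, 0.04545, 0.09091, 0.04545, 0.09091 (working shown to 5 dp, full precision carried).
Each pᵢ ln pᵢ term: 0.27273×(-1.29928)=-0.35435, 0.04545×(-3.09104)=-0.14050, 0.04545×(-3.09104)=-0.14050, 0.09091×(-2.39790)=-0.21799, 0.04545×(-3.09104)=-0.14050, 0.09091×(-2.39790)=-0.21799, 0.13636×(-1.99243)=-0.27170, 0.04545×(-3.09104)=-0.14050, 0.09091×(-2.39790)=-0.21799, 0.04545×(-3.09104)=-0.14050, 0.09091×(-2.39790)=-0.21799.
Sum = -2.20052, so H' = 2.201.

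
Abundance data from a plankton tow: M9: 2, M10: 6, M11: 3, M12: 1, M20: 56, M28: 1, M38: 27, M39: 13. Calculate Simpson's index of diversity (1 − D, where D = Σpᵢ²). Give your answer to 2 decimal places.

Total N = 2+6+3+1+56+1+27+13 = 109, so the proportions are 0.0183, 0.055, 0.0275, 0.0092, 0.5138, 0.0092, 0.2477, 0.1193 (working shown to 4 dp, full precision carried).
D = 0.0183² + 0.055² + 0.0275² + 0.0092² + 0.5138² + 0.0092² + 0.2477² + 0.1193² = 0.0003 + 0.0030 + 0.0008 + 0.0001 + 0.2640 + 0.0001 + 0.0614 + 0.0142 = 0.3438.
So 1 − D = 0.6562, i.e. 0.66 to 2 decimal places.

0.66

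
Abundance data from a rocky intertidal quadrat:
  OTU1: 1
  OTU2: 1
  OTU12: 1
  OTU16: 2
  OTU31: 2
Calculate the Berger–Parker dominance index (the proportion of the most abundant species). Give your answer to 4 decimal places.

Total N = 1+1+1+2+2 = 7, so the proportions are 0.142857, 0.142857, 0.142857, 0.285714, 0.285714 (working shown to 6 dp, full precision carried).
The largest proportion is 0.285714, i.e. d = 0.2857 to 4 decimal places.

0.2857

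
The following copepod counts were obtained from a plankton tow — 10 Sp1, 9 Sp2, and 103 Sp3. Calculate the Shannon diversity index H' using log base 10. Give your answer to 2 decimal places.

0.23

Total N = 10+9+103 = 122, so the proportions are 0.082, 0.0738, 0.8443 (working shown to 4 dp, full precision carried).
Each pᵢ log₁₀ pᵢ term: 0.082×(-1.0864)=-0.0890, 0.0738×(-1.1321)=-0.0835, 0.8443×(-0.0735)=-0.0621.
Sum = -0.2346, so H' = 0.23.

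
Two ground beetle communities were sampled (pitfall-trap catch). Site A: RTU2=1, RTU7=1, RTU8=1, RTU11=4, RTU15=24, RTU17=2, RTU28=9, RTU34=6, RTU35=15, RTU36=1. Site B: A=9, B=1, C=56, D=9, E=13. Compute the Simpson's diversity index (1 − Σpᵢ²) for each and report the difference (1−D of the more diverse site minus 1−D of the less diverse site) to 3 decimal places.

Site A: N=64, proportions 0.01562, 0.01562, 0.01562, 0.0625, 0.375, 0.03125, 0.14062, 0.09375, 0.23438, 0.01562, giving 1−D = 0.77002 (working shown to 5 dp, full precision carried).
Site B: N=88, proportions 0.10227, 0.01136, 0.63636, 0.10227, 0.14773, giving 1−D = 0.55217.
Difference = |0.77002 − 0.55217| = 0.21785, i.e. 0.218 to 3 decimal places.

0.218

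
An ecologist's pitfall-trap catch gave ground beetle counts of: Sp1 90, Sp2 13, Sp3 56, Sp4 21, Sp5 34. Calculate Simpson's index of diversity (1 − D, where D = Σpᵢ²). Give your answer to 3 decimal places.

Total N = 90+13+56+21+34 = 214, so the proportions are 0.42056, 0.06075, 0.26168, 0.09813, 0.15888 (working shown to 5 dp, full precision carried).
D = 0.42056² + 0.06075² + 0.26168² + 0.09813² + 0.15888² = 0.17687 + 0.00369 + 0.06848 + 0.00963 + 0.02524 = 0.28391.
So 1 − D = 0.71609, i.e. 0.716 to 3 decimal places.

0.716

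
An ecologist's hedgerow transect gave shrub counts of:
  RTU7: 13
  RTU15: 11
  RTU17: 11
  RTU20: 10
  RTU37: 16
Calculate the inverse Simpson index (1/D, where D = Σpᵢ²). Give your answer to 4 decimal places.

4.8514

Total N = 13+11+11+10+16 = 61, so the proportions are 0.21311475, 0.18032787, 0.18032787, 0.16393443, 0.26229508 (working shown to 8 dp, full precision carried).
D = 0.21311475² + 0.18032787² + 0.18032787² + 0.16393443² + 0.26229508² = 0.04541790 + 0.03251814 + 0.03251814 + 0.02687450 + 0.06879871 = 0.20612739.
So 1/D = 4.851369, i.e. 4.8514 to 4 decimal places.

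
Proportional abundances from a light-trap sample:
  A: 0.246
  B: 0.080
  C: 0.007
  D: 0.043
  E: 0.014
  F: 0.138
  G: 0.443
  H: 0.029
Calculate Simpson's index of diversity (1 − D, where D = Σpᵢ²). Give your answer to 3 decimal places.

D = 0.246² + 0.08² + 0.007² + 0.043² + 0.014² + 0.138² + 0.443² + 0.029² = 0.06052 + 0.00640 + 0.00005 + 0.00185 + 0.00020 + 0.01904 + 0.19625 + 0.00084 = 0.28514 (working shown to 5 dp, full precision carried).
So 1 − D = 0.71486, i.e. 0.715 to 3 decimal places.

0.715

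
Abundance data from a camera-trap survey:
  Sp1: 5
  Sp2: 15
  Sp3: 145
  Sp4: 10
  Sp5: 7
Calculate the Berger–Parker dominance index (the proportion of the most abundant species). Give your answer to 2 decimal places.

Total N = 5+15+145+10+7 = 182, so the proportions are 0.0275, 0.0824, 0.7967, 0.0549, 0.0385 (working shown to 4 dp, full precision carried).
The largest proportion is 0.7967, i.e. d = 0.80 to 2 decimal places.

0.80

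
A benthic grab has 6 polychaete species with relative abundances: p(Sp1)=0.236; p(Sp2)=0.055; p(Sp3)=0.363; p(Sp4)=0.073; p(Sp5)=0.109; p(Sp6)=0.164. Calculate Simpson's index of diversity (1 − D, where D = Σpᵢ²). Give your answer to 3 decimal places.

D = 0.236² + 0.055² + 0.363² + 0.073² + 0.109² + 0.164² = 0.05570 + 0.00302 + 0.13177 + 0.00533 + 0.01188 + 0.02690 = 0.23460 (working shown to 5 dp, full precision carried).
So 1 − D = 0.76540, i.e. 0.765 to 3 decimal places.

0.765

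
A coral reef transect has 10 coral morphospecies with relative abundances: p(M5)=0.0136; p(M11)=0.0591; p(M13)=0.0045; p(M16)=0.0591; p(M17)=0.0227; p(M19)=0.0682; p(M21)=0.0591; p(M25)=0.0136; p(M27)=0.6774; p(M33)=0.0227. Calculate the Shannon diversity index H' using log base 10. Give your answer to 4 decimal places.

0.5479

Each pᵢ log₁₀ pᵢ term (working shown to 6 dp, full precision carried): 0.0136×(-1.866461)=-0.025384, 0.0591×(-1.228413)=-0.072599, 0.0045×(-2.346787)=-0.010561, 0.0591×(-1.228413)=-0.072599, 0.0227×(-1.643974)=-0.037318, 0.0682×(-1.166216)=-0.079536, 0.0591×(-1.228413)=-0.072599, 0.0136×(-1.866461)=-0.025384, 0.6774×(-0.169155)=-0.114585, 0.0227×(-1.643974)=-0.037318.
Sum = -0.547884, so H' = 0.5479.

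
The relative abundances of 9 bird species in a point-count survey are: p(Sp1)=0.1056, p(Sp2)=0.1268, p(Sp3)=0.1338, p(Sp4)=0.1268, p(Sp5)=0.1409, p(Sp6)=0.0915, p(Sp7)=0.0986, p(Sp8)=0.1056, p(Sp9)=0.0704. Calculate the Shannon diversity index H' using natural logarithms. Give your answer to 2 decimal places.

2.18

Each pᵢ ln pᵢ term (working shown to 4 dp, full precision carried): 0.1056×(-2.2481)=-0.2374, 0.1268×(-2.0651)=-0.2619, 0.1338×(-2.0114)=-0.2691, 0.1268×(-2.0651)=-0.2619, 0.1409×(-1.9597)=-0.2761, 0.0915×(-2.3914)=-0.2188, 0.0986×(-2.3167)=-0.2284, 0.1056×(-2.2481)=-0.2374, 0.0704×(-2.6536)=-0.1868.
Sum = -2.1778, so H' = 2.18.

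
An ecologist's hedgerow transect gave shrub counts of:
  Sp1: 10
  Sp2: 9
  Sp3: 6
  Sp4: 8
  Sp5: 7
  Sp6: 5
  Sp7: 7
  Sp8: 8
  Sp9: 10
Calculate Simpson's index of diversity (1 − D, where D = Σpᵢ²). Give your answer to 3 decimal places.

Total N = 10+9+6+8+7+5+7+8+10 = 70, so the proportions are 0.14286, 0.12857, 0.08571, 0.11429, 0.1, 0.07143, 0.1, 0.11429, 0.14286 (working shown to 5 dp, full precision carried).
D = 0.14286² + 0.12857² + 0.08571² + 0.11429² + 0.1² + 0.07143² + 0.1² + 0.11429² + 0.14286² = 0.02041 + 0.01653 + 0.00735 + 0.01306 + 0.01000 + 0.00510 + 0.01000 + 0.01306 + 0.02041 = 0.11592.
So 1 − D = 0.88408, i.e. 0.884 to 3 decimal places.

0.884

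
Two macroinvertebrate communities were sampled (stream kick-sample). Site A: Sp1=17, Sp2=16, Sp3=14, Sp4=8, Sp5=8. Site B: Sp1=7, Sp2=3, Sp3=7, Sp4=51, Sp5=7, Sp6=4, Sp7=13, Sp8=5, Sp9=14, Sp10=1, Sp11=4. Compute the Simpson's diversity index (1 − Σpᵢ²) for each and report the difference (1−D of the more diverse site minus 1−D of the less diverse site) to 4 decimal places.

Site A: N=63, proportions 0.269841, 0.253968, 0.222222, 0.126984, 0.126984, giving 1−D = 0.781053 (working shown to 6 dp, full precision carried).
Site B: N=116, proportions 0.060345, 0.025862, 0.060345, 0.439655, 0.060345, 0.034483, 0.112069, 0.043103, 0.12069, 0.008621, 0.034483, giving 1−D = 0.763674.
Difference = |0.781053 − 0.763674| = 0.017379, i.e. 0.0174 to 4 decimal places.

0.0174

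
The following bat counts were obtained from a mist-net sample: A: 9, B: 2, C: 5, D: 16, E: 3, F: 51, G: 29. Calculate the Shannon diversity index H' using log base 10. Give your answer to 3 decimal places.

Total N = 9+2+5+16+3+51+29 = 115, so the proportions are 0.07826, 0.01739, 0.04348, 0.13913, 0.02609, 0.44348, 0.25217 (working shown to 5 dp, full precision carried).
Each pᵢ log₁₀ pᵢ term: 0.07826×(-1.10646)=-0.08659, 0.01739×(-1.75967)=-0.03060, 0.04348×(-1.36173)=-0.05921, 0.13913×(-0.85658)=-0.11918, 0.02609×(-1.58358)=-0.04131, 0.44348×(-0.35313)=-0.15660, 0.25217×(-0.59830)=-0.15088.
Sum = -0.64437, so H' = 0.644.

0.644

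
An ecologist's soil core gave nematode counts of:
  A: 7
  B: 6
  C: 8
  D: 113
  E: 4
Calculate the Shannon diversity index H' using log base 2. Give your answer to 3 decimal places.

1.037

Total N = 7+6+8+113+4 = 138, so the proportions are 0.05072, 0.04348, 0.05797, 0.81884, 0.02899 (working shown to 5 dp, full precision carried).
Each pᵢ log₂ pᵢ term: 0.05072×(-4.30117)=-0.21818, 0.04348×(-4.52356)=-0.19668, 0.05797×(-4.10852)=-0.23818, 0.81884×(-0.28835)=-0.23611, 0.02899×(-5.10852)=-0.14807.
Sum = -1.03721, so H' = 1.037.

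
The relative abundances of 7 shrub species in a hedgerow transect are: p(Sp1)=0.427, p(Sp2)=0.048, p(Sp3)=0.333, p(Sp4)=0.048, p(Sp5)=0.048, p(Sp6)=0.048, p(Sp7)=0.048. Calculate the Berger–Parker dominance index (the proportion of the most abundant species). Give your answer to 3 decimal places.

0.427

The largest proportion is 0.427, i.e. d = 0.427 to 3 decimal places.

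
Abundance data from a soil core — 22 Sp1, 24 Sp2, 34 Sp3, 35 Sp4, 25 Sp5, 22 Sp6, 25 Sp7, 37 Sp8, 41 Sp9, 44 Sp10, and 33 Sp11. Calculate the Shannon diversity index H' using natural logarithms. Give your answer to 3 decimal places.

Total N = 22+24+34+35+25+22+25+37+41+44+33 = 342, so the proportions are 0.06433, 0.07018, 0.09942, 0.10234, 0.0731, 0.06433, 0.0731, 0.10819, 0.11988, 0.12865, 0.09649 (working shown to 5 dp, full precision carried).
Each pᵢ ln pᵢ term: 0.06433×(-2.74377)=-0.17650, 0.07018×(-2.65676)=-0.18644, 0.09942×(-2.30845)=-0.22950, 0.10234×(-2.27946)=-0.23328, 0.0731×(-2.61593)=-0.19122, 0.06433×(-2.74377)=-0.17650, 0.0731×(-2.61593)=-0.19122, 0.10819×(-2.22389)=-0.24060, 0.11988×(-2.12124)=-0.25430, 0.12865×(-2.05062)=-0.26382, 0.09649×(-2.33830)=-0.22563.
Sum = -2.36900, so H' = 2.369.

2.369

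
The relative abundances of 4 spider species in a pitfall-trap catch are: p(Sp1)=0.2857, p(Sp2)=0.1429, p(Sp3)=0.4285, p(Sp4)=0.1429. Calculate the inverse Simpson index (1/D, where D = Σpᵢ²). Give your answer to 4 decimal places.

D = 0.2857² + 0.1429² + 0.4285² + 0.1429² = 0.08162449 + 0.02042041 + 0.18361225 + 0.02042041 = 0.30607756 (working shown to 8 dp, full precision carried).
So 1/D = 3.267146, i.e. 3.2671 to 4 decimal places.

3.2671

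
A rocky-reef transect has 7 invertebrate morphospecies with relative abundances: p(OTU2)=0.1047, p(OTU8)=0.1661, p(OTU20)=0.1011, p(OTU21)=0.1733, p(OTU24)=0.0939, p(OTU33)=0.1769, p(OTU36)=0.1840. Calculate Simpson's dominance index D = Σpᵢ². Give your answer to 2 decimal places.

D = 0.1047² + 0.1661² + 0.1011² + 0.1733² + 0.0939² + 0.1769² + 0.184² = 0.0110 + 0.0276 + 0.0102 + 0.0300 + 0.0088 + 0.0313 + 0.0339 = 0.1528 (working shown to 4 dp, full precision carried).
To 2 decimal places, D = 0.15.

0.15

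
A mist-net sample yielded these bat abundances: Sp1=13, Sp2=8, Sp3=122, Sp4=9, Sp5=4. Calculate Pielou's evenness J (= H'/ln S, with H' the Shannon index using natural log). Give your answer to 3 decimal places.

0.503

Total N = 13+8+122+9+4 = 156, so the proportions are 0.08333, 0.05128, 0.78205, 0.05769, 0.02564 (working shown to 5 dp, full precision carried).
H' = −Σ pᵢ ln pᵢ = −((-0.20708) + (-0.15233) + (-0.19226) + (-0.16457) + (-0.09394)) = 0.81017.
With S = 5 species, ln S = 1.60944, so J = 0.81017/1.60944 = 0.50339, i.e. 0.503 to 3 decimal places.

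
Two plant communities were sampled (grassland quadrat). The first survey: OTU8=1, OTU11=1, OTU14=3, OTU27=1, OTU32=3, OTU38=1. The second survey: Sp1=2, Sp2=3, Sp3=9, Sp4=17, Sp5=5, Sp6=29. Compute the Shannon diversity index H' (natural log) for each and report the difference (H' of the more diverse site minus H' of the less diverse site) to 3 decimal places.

0.212

The first survey: N=10, proportions 0.1, 0.1, 0.3, 0.1, 0.3, 0.1, giving H' = 1.6434177 (working shown to 7 dp, full precision carried).
The second survey: N=65, proportions 0.0307692, 0.0461538, 0.1384615, 0.2615385, 0.0769231, 0.4461538, giving H' = 1.4309942.
Difference = |1.6434177 − 1.4309942| = 0.2124235, i.e. 0.212 to 3 decimal places.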